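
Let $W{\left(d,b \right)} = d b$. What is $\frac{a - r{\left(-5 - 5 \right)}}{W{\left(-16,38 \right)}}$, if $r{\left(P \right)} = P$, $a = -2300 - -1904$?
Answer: $\frac{193}{304} \approx 0.63487$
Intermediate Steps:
$W{\left(d,b \right)} = b d$
$a = -396$ ($a = -2300 + 1904 = -396$)
$\frac{a - r{\left(-5 - 5 \right)}}{W{\left(-16,38 \right)}} = \frac{-396 - \left(-5 - 5\right)}{38 \left(-16\right)} = \frac{-396 - \left(-5 - 5\right)}{-608} = \left(-396 - -10\right) \left(- \frac{1}{608}\right) = \left(-396 + 10\right) \left(- \frac{1}{608}\right) = \left(-386\right) \left(- \frac{1}{608}\right) = \frac{193}{304}$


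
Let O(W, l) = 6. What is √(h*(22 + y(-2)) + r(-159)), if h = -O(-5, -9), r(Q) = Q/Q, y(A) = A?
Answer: I*√119 ≈ 10.909*I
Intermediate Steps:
r(Q) = 1
h = -6 (h = -1*6 = -6)
√(h*(22 + y(-2)) + r(-159)) = √(-6*(22 - 2) + 1) = √(-6*20 + 1) = √(-120 + 1) = √(-119) = I*√119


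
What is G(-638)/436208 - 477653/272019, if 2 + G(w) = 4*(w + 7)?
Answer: -9501962719/5393493816 ≈ -1.7617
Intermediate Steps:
G(w) = 26 + 4*w (G(w) = -2 + 4*(w + 7) = -2 + 4*(7 + w) = -2 + (28 + 4*w) = 26 + 4*w)
G(-638)/436208 - 477653/272019 = (26 + 4*(-638))/436208 - 477653/272019 = (26 - 2552)*(1/436208) - 477653*1/272019 = -2526*1/436208 - 43423/24729 = -1263/218104 - 43423/24729 = -9501962719/5393493816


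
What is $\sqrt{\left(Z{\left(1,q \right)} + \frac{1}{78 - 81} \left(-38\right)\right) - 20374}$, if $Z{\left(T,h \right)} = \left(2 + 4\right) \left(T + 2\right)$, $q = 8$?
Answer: $\frac{i \sqrt{183090}}{3} \approx 142.63 i$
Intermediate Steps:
$Z{\left(T,h \right)} = 12 + 6 T$ ($Z{\left(T,h \right)} = 6 \left(2 + T\right) = 12 + 6 T$)
$\sqrt{\left(Z{\left(1,q \right)} + \frac{1}{78 - 81} \left(-38\right)\right) - 20374} = \sqrt{\left(\left(12 + 6 \cdot 1\right) + \frac{1}{78 - 81} \left(-38\right)\right) - 20374} = \sqrt{\left(\left(12 + 6\right) + \frac{1}{-3} \left(-38\right)\right) - 20374} = \sqrt{\left(18 - - \frac{38}{3}\right) - 20374} = \sqrt{\left(18 + \frac{38}{3}\right) - 20374} = \sqrt{\frac{92}{3} - 20374} = \sqrt{- \frac{61030}{3}} = \frac{i \sqrt{183090}}{3}$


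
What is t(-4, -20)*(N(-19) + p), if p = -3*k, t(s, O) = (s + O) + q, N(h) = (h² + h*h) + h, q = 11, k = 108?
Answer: -4927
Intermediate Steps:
N(h) = h + 2*h² (N(h) = (h² + h²) + h = 2*h² + h = h + 2*h²)
t(s, O) = 11 + O + s (t(s, O) = (s + O) + 11 = (O + s) + 11 = 11 + O + s)
p = -324 (p = -3*108 = -324)
t(-4, -20)*(N(-19) + p) = (11 - 20 - 4)*(-19*(1 + 2*(-19)) - 324) = -13*(-19*(1 - 38) - 324) = -13*(-19*(-37) - 324) = -13*(703 - 324) = -13*379 = -4927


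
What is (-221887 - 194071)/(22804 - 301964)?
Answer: 207979/139580 ≈ 1.4900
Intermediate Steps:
(-221887 - 194071)/(22804 - 301964) = -415958/(-279160) = -415958*(-1/279160) = 207979/139580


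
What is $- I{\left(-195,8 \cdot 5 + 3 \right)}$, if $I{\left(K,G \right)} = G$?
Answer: $-43$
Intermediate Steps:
$- I{\left(-195,8 \cdot 5 + 3 \right)} = - (8 \cdot 5 + 3) = - (40 + 3) = \left(-1\right) 43 = -43$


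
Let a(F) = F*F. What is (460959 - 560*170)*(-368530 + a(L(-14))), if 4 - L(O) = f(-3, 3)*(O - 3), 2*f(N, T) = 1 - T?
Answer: -134731350999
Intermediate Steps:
f(N, T) = 1/2 - T/2 (f(N, T) = (1 - T)/2 = 1/2 - T/2)
L(O) = 1 + O (L(O) = 4 - (1/2 - 1/2*3)*(O - 3) = 4 - (1/2 - 3/2)*(-3 + O) = 4 - (-1)*(-3 + O) = 4 - (3 - O) = 4 + (-3 + O) = 1 + O)
a(F) = F**2
(460959 - 560*170)*(-368530 + a(L(-14))) = (460959 - 560*170)*(-368530 + (1 - 14)**2) = (460959 - 95200)*(-368530 + (-13)**2) = 365759*(-368530 + 169) = 365759*(-368361) = -134731350999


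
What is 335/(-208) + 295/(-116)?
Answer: -25055/6032 ≈ -4.1537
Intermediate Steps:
335/(-208) + 295/(-116) = 335*(-1/208) + 295*(-1/116) = -335/208 - 295/116 = -25055/6032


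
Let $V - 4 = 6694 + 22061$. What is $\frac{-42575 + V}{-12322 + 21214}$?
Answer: $- \frac{3454}{2223} \approx -1.5538$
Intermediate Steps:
$V = 28759$ ($V = 4 + \left(6694 + 22061\right) = 4 + 28755 = 28759$)
$\frac{-42575 + V}{-12322 + 21214} = \frac{-42575 + 28759}{-12322 + 21214} = - \frac{13816}{8892} = \left(-13816\right) \frac{1}{8892} = - \frac{3454}{2223}$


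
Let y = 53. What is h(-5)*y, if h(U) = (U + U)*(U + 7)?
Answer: -1060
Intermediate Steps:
h(U) = 2*U*(7 + U) (h(U) = (2*U)*(7 + U) = 2*U*(7 + U))
h(-5)*y = (2*(-5)*(7 - 5))*53 = (2*(-5)*2)*53 = -20*53 = -1060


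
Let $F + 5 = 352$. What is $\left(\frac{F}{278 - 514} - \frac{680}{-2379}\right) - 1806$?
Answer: $- \frac{1014632897}{561444} \approx -1807.2$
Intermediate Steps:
$F = 347$ ($F = -5 + 352 = 347$)
$\left(\frac{F}{278 - 514} - \frac{680}{-2379}\right) - 1806 = \left(\frac{347}{278 - 514} - \frac{680}{-2379}\right) - 1806 = \left(\frac{347}{-236} - - \frac{680}{2379}\right) - 1806 = \left(347 \left(- \frac{1}{236}\right) + \frac{680}{2379}\right) - 1806 = \left(- \frac{347}{236} + \frac{680}{2379}\right) - 1806 = - \frac{665033}{561444} - 1806 = - \frac{1014632897}{561444}$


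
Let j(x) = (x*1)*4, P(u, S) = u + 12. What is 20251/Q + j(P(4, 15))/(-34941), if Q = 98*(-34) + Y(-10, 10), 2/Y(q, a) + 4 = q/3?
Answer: -7785838021/1280762355 ≈ -6.0791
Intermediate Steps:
Y(q, a) = 2/(-4 + q/3)
P(u, S) = 12 + u
j(x) = 4*x (j(x) = x*4 = 4*x)
Q = -36655/11 (Q = 98*(-34) + 6/(-12 - 10) = -3332 + 6/(-22) = -3332 + 6*(-1/22) = -3332 - 3/11 = -36655/11 ≈ -3332.3)
20251/Q + j(P(4, 15))/(-34941) = 20251/(-36655/11) + (4*(12 + 4))/(-34941) = 20251*(-11/36655) + (4*16)*(-1/34941) = -222761/36655 + 64*(-1/34941) = -222761/36655 - 64/34941 = -7785838021/1280762355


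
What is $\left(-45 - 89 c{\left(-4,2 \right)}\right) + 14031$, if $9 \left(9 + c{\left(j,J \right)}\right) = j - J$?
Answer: $\frac{44539}{3} \approx 14846.0$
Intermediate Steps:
$c{\left(j,J \right)} = -9 - \frac{J}{9} + \frac{j}{9}$ ($c{\left(j,J \right)} = -9 + \frac{j - J}{9} = -9 - \left(- \frac{j}{9} + \frac{J}{9}\right) = -9 - \frac{J}{9} + \frac{j}{9}$)
$\left(-45 - 89 c{\left(-4,2 \right)}\right) + 14031 = \left(-45 - 89 \left(-9 - \frac{2}{9} + \frac{1}{9} \left(-4\right)\right)\right) + 14031 = \left(-45 - 89 \left(-9 - \frac{2}{9} - \frac{4}{9}\right)\right) + 14031 = \left(-45 - - \frac{2581}{3}\right) + 14031 = \left(-45 + \frac{2581}{3}\right) + 14031 = \frac{2446}{3} + 14031 = \frac{44539}{3}$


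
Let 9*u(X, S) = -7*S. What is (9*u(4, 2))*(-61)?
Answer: 854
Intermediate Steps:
u(X, S) = -7*S/9 (u(X, S) = (-7*S)/9 = -7*S/9)
(9*u(4, 2))*(-61) = (9*(-7/9*2))*(-61) = (9*(-14/9))*(-61) = -14*(-61) = 854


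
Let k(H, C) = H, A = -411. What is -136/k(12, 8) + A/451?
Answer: -16567/1353 ≈ -12.245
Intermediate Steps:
-136/k(12, 8) + A/451 = -136/12 - 411/451 = -136*1/12 - 411*1/451 = -34/3 - 411/451 = -16567/1353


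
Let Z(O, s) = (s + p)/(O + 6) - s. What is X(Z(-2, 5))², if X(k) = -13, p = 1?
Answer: 169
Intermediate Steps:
Z(O, s) = -s + (1 + s)/(6 + O) (Z(O, s) = (s + 1)/(O + 6) - s = (1 + s)/(6 + O) - s = -s + (1 + s)/(6 + O))
X(Z(-2, 5))² = (-13)² = 169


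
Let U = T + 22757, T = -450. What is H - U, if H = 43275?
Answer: 20968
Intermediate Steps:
U = 22307 (U = -450 + 22757 = 22307)
H - U = 43275 - 1*22307 = 43275 - 22307 = 20968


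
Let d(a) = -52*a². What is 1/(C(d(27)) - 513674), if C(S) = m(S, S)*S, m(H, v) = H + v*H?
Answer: -1/54472983614522 ≈ -1.8358e-14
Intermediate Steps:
m(H, v) = H + H*v
C(S) = S²*(1 + S) (C(S) = (S*(1 + S))*S = S²*(1 + S))
1/(C(d(27)) - 513674) = 1/((-52*27²)²*(1 - 52*27²) - 513674) = 1/((-52*729)²*(1 - 52*729) - 513674) = 1/((-37908)²*(1 - 37908) - 513674) = 1/(1437016464*(-37907) - 513674) = 1/(-54472983100848 - 513674) = 1/(-54472983614522) = -1/54472983614522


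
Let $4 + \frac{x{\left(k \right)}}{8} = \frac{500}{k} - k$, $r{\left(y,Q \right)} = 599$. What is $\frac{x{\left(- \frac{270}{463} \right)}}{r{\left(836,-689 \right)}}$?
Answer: $- \frac{86089312}{7488099} \approx -11.497$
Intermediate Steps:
$x{\left(k \right)} = -32 - 8 k + \frac{4000}{k}$ ($x{\left(k \right)} = -32 + 8 \left(\frac{500}{k} - k\right) = -32 + 8 \left(- k + \frac{500}{k}\right) = -32 - \left(- \frac{4000}{k} + 8 k\right) = -32 - 8 k + \frac{4000}{k}$)
$\frac{x{\left(- \frac{270}{463} \right)}}{r{\left(836,-689 \right)}} = \frac{-32 - 8 \left(- \frac{270}{463}\right) + \frac{4000}{\left(-270\right) \frac{1}{463}}}{599} = \left(-32 - 8 \left(\left(-270\right) \frac{1}{463}\right) + \frac{4000}{\left(-270\right) \frac{1}{463}}\right) \frac{1}{599} = \left(-32 - - \frac{2160}{463} + \frac{4000}{- \frac{270}{463}}\right) \frac{1}{599} = \left(-32 + \frac{2160}{463} + 4000 \left(- \frac{463}{270}\right)\right) \frac{1}{599} = \left(-32 + \frac{2160}{463} - \frac{185200}{27}\right) \frac{1}{599} = \left(- \frac{86089312}{12501}\right) \frac{1}{599} = - \frac{86089312}{7488099}$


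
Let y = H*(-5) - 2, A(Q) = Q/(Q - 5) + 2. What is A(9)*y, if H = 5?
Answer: -459/4 ≈ -114.75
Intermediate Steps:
A(Q) = 2 + Q/(-5 + Q) (A(Q) = Q/(-5 + Q) + 2 = 2 + Q/(-5 + Q))
y = -27 (y = 5*(-5) - 2 = -25 - 2 = -27)
A(9)*y = ((-10 + 3*9)/(-5 + 9))*(-27) = ((-10 + 27)/4)*(-27) = ((1/4)*17)*(-27) = (17/4)*(-27) = -459/4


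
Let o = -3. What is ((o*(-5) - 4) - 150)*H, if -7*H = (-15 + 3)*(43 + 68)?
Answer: -185148/7 ≈ -26450.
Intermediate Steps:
H = 1332/7 (H = -(-15 + 3)*(43 + 68)/7 = -(-12)*111/7 = -⅐*(-1332) = 1332/7 ≈ 190.29)
((o*(-5) - 4) - 150)*H = ((-3*(-5) - 4) - 150)*(1332/7) = ((15 - 4) - 150)*(1332/7) = (11 - 150)*(1332/7) = -139*1332/7 = -185148/7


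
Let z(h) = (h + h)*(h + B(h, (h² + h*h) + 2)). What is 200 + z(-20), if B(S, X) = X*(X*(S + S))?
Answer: 1029127400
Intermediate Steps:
B(S, X) = 2*S*X² (B(S, X) = X*(X*(2*S)) = X*(2*S*X) = 2*S*X²)
z(h) = 2*h*(h + 2*h*(2 + 2*h²)²) (z(h) = (h + h)*(h + 2*h*((h² + h*h) + 2)²) = (2*h)*(h + 2*h*((h² + h²) + 2)²) = (2*h)*(h + 2*h*(2*h² + 2)²) = (2*h)*(h + 2*h*(2 + 2*h²)²) = 2*h*(h + 2*h*(2 + 2*h²)²))
200 + z(-20) = 200 + (-20)²*(2 + 16*(1 + (-20)²)²) = 200 + 400*(2 + 16*(1 + 400)²) = 200 + 400*(2 + 16*401²) = 200 + 400*(2 + 16*160801) = 200 + 400*(2 + 2572816) = 200 + 400*2572818 = 200 + 1029127200 = 1029127400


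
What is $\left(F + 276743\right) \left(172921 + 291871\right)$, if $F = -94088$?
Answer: $84896582760$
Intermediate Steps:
$\left(F + 276743\right) \left(172921 + 291871\right) = \left(-94088 + 276743\right) \left(172921 + 291871\right) = 182655 \cdot 464792 = 84896582760$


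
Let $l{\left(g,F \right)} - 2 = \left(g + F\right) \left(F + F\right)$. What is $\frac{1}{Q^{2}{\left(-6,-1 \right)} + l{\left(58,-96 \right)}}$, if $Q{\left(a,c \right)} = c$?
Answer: $\frac{1}{7299} \approx 0.00013701$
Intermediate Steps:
$l{\left(g,F \right)} = 2 + 2 F \left(F + g\right)$ ($l{\left(g,F \right)} = 2 + \left(g + F\right) \left(F + F\right) = 2 + \left(F + g\right) 2 F = 2 + 2 F \left(F + g\right)$)
$\frac{1}{Q^{2}{\left(-6,-1 \right)} + l{\left(58,-96 \right)}} = \frac{1}{\left(-1\right)^{2} + \left(2 + 2 \left(-96\right)^{2} + 2 \left(-96\right) 58\right)} = \frac{1}{1 + \left(2 + 2 \cdot 9216 - 11136\right)} = \frac{1}{1 + \left(2 + 18432 - 11136\right)} = \frac{1}{1 + 7298} = \frac{1}{7299}$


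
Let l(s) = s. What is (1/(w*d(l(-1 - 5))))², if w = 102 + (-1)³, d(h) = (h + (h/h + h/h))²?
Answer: 1/2611456 ≈ 3.8293e-7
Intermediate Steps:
d(h) = (2 + h)² (d(h) = (h + (1 + 1))² = (h + 2)² = (2 + h)²)
w = 101 (w = 102 - 1 = 101)
(1/(w*d(l(-1 - 5))))² = (1/(101*((2 + (-1 - 5))²)))² = (1/(101*((2 - 6)²)))² = (1/(101*((-4)²)))² = ((1/101)/16)² = ((1/101)*(1/16))² = (1/1616)² = 1/2611456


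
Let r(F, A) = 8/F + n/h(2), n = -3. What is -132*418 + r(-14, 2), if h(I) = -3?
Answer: -386229/7 ≈ -55176.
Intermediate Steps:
r(F, A) = 1 + 8/F (r(F, A) = 8/F - 3/(-3) = 8/F - 3*(-⅓) = 8/F + 1 = 1 + 8/F)
-132*418 + r(-14, 2) = -132*418 + (8 - 14)/(-14) = -55176 - 1/14*(-6) = -55176 + 3/7 = -386229/7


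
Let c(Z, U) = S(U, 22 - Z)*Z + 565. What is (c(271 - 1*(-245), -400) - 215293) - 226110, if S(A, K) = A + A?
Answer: -853638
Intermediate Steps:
S(A, K) = 2*A
c(Z, U) = 565 + 2*U*Z (c(Z, U) = (2*U)*Z + 565 = 2*U*Z + 565 = 565 + 2*U*Z)
(c(271 - 1*(-245), -400) - 215293) - 226110 = ((565 + 2*(-400)*(271 - 1*(-245))) - 215293) - 226110 = ((565 + 2*(-400)*(271 + 245)) - 215293) - 226110 = ((565 + 2*(-400)*516) - 215293) - 226110 = ((565 - 412800) - 215293) - 226110 = (-412235 - 215293) - 226110 = -627528 - 226110 = -853638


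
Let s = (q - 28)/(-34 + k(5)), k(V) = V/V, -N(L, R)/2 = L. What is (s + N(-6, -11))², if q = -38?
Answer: 196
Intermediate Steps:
N(L, R) = -2*L
k(V) = 1
s = 2 (s = (-38 - 28)/(-34 + 1) = -66/(-33) = -66*(-1/33) = 2)
(s + N(-6, -11))² = (2 - 2*(-6))² = (2 + 12)² = 14² = 196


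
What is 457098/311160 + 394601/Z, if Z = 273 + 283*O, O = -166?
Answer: -3381176169/484424260 ≈ -6.9798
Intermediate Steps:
Z = -46705 (Z = 273 + 283*(-166) = 273 - 46978 = -46705)
457098/311160 + 394601/Z = 457098/311160 + 394601/(-46705) = 457098*(1/311160) + 394601*(-1/46705) = 76183/51860 - 394601/46705 = -3381176169/484424260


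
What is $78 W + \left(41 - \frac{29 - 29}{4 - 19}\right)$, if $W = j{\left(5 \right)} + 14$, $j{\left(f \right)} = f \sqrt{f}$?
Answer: $1133 + 390 \sqrt{5} \approx 2005.1$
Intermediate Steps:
$j{\left(f \right)} = f^{\frac{3}{2}}$
$W = 14 + 5 \sqrt{5}$ ($W = 5^{\frac{3}{2}} + 14 = 5 \sqrt{5} + 14 = 14 + 5 \sqrt{5} \approx 25.18$)
$78 W + \left(41 - \frac{29 - 29}{4 - 19}\right) = 78 \left(14 + 5 \sqrt{5}\right) + \left(41 - \frac{29 - 29}{4 - 19}\right) = \left(1092 + 390 \sqrt{5}\right) + \left(41 - \frac{0}{-15}\right) = \left(1092 + 390 \sqrt{5}\right) + \left(41 - 0 \left(- \frac{1}{15}\right)\right) = \left(1092 + 390 \sqrt{5}\right) + \left(41 - 0\right) = \left(1092 + 390 \sqrt{5}\right) + \left(41 + 0\right) = \left(1092 + 390 \sqrt{5}\right) + 41 = 1133 + 390 \sqrt{5}$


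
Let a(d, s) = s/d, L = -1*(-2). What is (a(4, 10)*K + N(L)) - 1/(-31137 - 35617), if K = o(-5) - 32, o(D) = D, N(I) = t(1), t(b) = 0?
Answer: -3087372/33377 ≈ -92.500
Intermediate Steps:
L = 2
N(I) = 0
K = -37 (K = -5 - 32 = -37)
(a(4, 10)*K + N(L)) - 1/(-31137 - 35617) = ((10/4)*(-37) + 0) - 1/(-31137 - 35617) = ((10*(1/4))*(-37) + 0) - 1/(-66754) = ((5/2)*(-37) + 0) - 1*(-1/66754) = (-185/2 + 0) + 1/66754 = -185/2 + 1/66754 = -3087372/33377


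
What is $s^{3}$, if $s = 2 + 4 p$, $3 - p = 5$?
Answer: $-216$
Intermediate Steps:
$p = -2$ ($p = 3 - 5 = -2$)
$s = -6$ ($s = 2 + 4 \left(-2\right) = 2 - 8 = -6$)
$s^{3} = \left(-6\right)^{3} = -216$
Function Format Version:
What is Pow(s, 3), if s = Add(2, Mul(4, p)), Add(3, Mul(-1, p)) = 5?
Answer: -216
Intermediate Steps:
p = -2 (p = Add(3, Mul(-1, 5)) = Add(3, -5) = -2)
s = -6 (s = Add(2, Mul(4, -2)) = Add(2, -8) = -6)
Pow(s, 3) = Pow(-6, 3) = -216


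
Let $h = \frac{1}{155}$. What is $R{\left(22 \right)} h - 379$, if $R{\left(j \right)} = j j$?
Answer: $- \frac{58261}{155} \approx -375.88$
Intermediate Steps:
$R{\left(j \right)} = j^{2}$
$h = \frac{1}{155} \approx 0.0064516$
$R{\left(22 \right)} h - 379 = 22^{2} \cdot \frac{1}{155} - 379 = 484 \cdot \frac{1}{155} - 379 = \frac{484}{155} - 379 = - \frac{58261}{155}$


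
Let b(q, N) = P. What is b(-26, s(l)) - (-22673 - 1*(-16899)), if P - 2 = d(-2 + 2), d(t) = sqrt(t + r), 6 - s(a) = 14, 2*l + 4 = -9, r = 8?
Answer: 5776 + 2*sqrt(2) ≈ 5778.8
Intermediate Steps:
l = -13/2 (l = -2 + (1/2)*(-9) = -2 - 9/2 = -13/2 ≈ -6.5000)
s(a) = -8 (s(a) = 6 - 1*14 = 6 - 14 = -8)
d(t) = sqrt(8 + t) (d(t) = sqrt(t + 8) = sqrt(8 + t))
P = 2 + 2*sqrt(2) (P = 2 + sqrt(8 + (-2 + 2)) = 2 + sqrt(8 + 0) = 2 + sqrt(8) = 2 + 2*sqrt(2) ≈ 4.8284)
b(q, N) = 2 + 2*sqrt(2)
b(-26, s(l)) - (-22673 - 1*(-16899)) = (2 + 2*sqrt(2)) - (-22673 - 1*(-16899)) = (2 + 2*sqrt(2)) - (-22673 + 16899) = (2 + 2*sqrt(2)) - 1*(-5774) = (2 + 2*sqrt(2)) + 5774 = 5776 + 2*sqrt(2)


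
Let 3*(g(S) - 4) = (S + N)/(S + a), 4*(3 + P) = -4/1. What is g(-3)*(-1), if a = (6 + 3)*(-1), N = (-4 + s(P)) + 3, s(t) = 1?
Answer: -49/12 ≈ -4.0833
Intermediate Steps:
P = -4 (P = -3 + (-4/1)/4 = -3 + (-4*1)/4 = -3 + (¼)*(-4) = -3 - 1 = -4)
N = 0 (N = (-4 + 1) + 3 = -3 + 3 = 0)
a = -9 (a = 9*(-1) = -9)
g(S) = 4 + S/(3*(-9 + S)) (g(S) = 4 + ((S + 0)/(S - 9))/3 = 4 + (S/(-9 + S))/3 = 4 + S/(3*(-9 + S)))
g(-3)*(-1) = ((-108 + 13*(-3))/(3*(-9 - 3)))*(-1) = ((⅓)*(-108 - 39)/(-12))*(-1) = ((⅓)*(-1/12)*(-147))*(-1) = (49/12)*(-1) = -49/12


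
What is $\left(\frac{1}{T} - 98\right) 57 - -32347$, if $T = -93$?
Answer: $\frac{829572}{31} \approx 26760.0$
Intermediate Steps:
$\left(\frac{1}{T} - 98\right) 57 - -32347 = \left(\frac{1}{-93} - 98\right) 57 - -32347 = \left(- \frac{1}{93} - 98\right) 57 + 32347 = \left(- \frac{9115}{93}\right) 57 + 32347 = - \frac{173185}{31} + 32347 = \frac{829572}{31}$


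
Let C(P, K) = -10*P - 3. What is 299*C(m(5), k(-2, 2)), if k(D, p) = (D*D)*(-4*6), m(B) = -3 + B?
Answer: -6877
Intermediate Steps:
k(D, p) = -24*D² (k(D, p) = D²*(-24) = -24*D²)
C(P, K) = -3 - 10*P
299*C(m(5), k(-2, 2)) = 299*(-3 - 10*(-3 + 5)) = 299*(-3 - 10*2) = 299*(-3 - 20) = 299*(-23) = -6877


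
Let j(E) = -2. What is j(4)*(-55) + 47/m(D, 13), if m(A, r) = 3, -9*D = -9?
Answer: 377/3 ≈ 125.67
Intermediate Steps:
D = 1 (D = -⅑*(-9) = 1)
j(4)*(-55) + 47/m(D, 13) = -2*(-55) + 47/3 = 110 + 47*(⅓) = 110 + 47/3 = 377/3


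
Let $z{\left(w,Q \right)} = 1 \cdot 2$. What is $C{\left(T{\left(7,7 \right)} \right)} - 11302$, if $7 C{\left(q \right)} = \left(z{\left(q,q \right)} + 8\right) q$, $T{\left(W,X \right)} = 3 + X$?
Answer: $- \frac{79014}{7} \approx -11288.0$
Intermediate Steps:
$z{\left(w,Q \right)} = 2$
$C{\left(q \right)} = \frac{10 q}{7}$ ($C{\left(q \right)} = \frac{\left(2 + 8\right) q}{7} = \frac{10 q}{7}$)
$C{\left(T{\left(7,7 \right)} \right)} - 11302 = \frac{10 \left(3 + 7\right)}{7} - 11302 = \frac{10}{7} \cdot 10 - 11302 = \frac{100}{7} - 11302 = - \frac{79014}{7}$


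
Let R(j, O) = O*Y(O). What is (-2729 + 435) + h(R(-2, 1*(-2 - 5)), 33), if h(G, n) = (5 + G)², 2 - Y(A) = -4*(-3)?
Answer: 3331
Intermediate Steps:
Y(A) = -10 (Y(A) = 2 - (-4)*(-3) = 2 - 1*12 = 2 - 12 = -10)
R(j, O) = -10*O (R(j, O) = O*(-10) = -10*O)
(-2729 + 435) + h(R(-2, 1*(-2 - 5)), 33) = (-2729 + 435) + (5 - 10*(-2 - 5))² = -2294 + (5 - 10*(-7))² = -2294 + (5 + 70)² = -2294 + 75² = -2294 + 5625 = 3331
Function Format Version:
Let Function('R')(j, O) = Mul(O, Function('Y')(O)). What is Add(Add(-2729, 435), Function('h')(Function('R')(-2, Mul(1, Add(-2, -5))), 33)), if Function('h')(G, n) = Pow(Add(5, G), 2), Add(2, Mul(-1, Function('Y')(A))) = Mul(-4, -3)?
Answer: 3331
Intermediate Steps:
Function('Y')(A) = -10 (Function('Y')(A) = Add(2, Mul(-1, Mul(-4, -3))) = Add(2, Mul(-1, 12)) = Add(2, -12) = -10)
Function('R')(j, O) = Mul(-10, O) (Function('R')(j, O) = Mul(O, -10) = Mul(-10, O))
Add(Add(-2729, 435), Function('h')(Function('R')(-2, Mul(1, Add(-2, -5))), 33)) = Add(Add(-2729, 435), Pow(Add(5, Mul(-10, Mul(1, Add(-2, -5)))), 2)) = Add(-2294, Pow(Add(5, Mul(-10, Mul(1, -7))), 2)) = Add(-2294, Pow(Add(5, Mul(-10, -7)), 2)) = Add(-2294, Pow(Add(5, 70), 2)) = Add(-2294, Pow(75, 2)) = Add(-2294, 5625) = 3331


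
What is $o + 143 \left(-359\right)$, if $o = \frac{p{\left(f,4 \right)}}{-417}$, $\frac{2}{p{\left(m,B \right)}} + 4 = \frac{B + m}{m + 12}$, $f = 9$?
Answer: $- \frac{506644839}{9869} \approx -51337.0$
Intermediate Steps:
$p{\left(m,B \right)} = \frac{2}{-4 + \frac{B + m}{12 + m}}$ ($p{\left(m,B \right)} = \frac{2}{-4 + \frac{B + m}{m + 12}} = \frac{2}{-4 + \frac{B + m}{12 + m}}$)
$o = \frac{14}{9869}$ ($o = \frac{2 \frac{1}{48 - 4 + 3 \cdot 9} \left(-12 - 9\right)}{-417} = \frac{2 \left(-12 - 9\right)}{48 - 4 + 27} \left(- \frac{1}{417}\right) = 2 \cdot \frac{1}{71} \left(-21\right) \left(- \frac{1}{417}\right) = \left(- \frac{42}{71}\right) \left(- \frac{1}{417}\right) = \frac{14}{9869} \approx 0.0014186$)
$o + 143 \left(-359\right) = \frac{14}{9869} + 143 \left(-359\right) = \frac{14}{9869} - 51337 = - \frac{506644839}{9869}$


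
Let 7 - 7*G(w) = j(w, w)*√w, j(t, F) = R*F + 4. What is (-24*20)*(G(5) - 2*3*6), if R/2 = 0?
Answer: 16800 + 1920*√5/7 ≈ 17413.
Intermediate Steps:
R = 0 (R = 2*0 = 0)
j(t, F) = 4 (j(t, F) = 0*F + 4 = 0 + 4 = 4)
G(w) = 1 - 4*√w/7
(-24*20)*(G(5) - 2*3*6) = (-24*20)*((1 - 4*√5/7) - 2*3*6) = -480*((1 - 4*√5/7) - 6*6) = -480*((1 - 4*√5/7) - 36) = -480*(-35 - 4*√5/7) = 16800 + 1920*√5/7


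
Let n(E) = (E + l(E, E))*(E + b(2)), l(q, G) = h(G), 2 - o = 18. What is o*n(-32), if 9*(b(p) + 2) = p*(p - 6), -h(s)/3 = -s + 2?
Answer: -673216/9 ≈ -74802.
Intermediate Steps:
o = -16 (o = 2 - 1*18 = 2 - 18 = -16)
h(s) = -6 + 3*s (h(s) = -3*(-s + 2) = -3*(2 - s) = -6 + 3*s)
l(q, G) = -6 + 3*G
b(p) = -2 + p*(-6 + p)/9 (b(p) = -2 + (p*(p - 6))/9 = -2 + (p*(-6 + p))/9 = -2 + p*(-6 + p)/9)
n(E) = (-6 + 4*E)*(-26/9 + E) (n(E) = (E + (-6 + 3*E))*(E + (-2 - 2/3*2 + (1/9)*2**2)) = (-6 + 4*E)*(E + (-2 - 4/3 + (1/9)*4)) = (-6 + 4*E)*(E + (-2 - 4/3 + 4/9)) = (-6 + 4*E)*(E - 26/9) = (-6 + 4*E)*(-26/9 + E))
o*n(-32) = -16*(52/3 + 4*(-32)**2 - 158/9*(-32)) = -16*(52/3 + 4*1024 + 5056/9) = -16*(52/3 + 4096 + 5056/9) = -16*42076/9 = -673216/9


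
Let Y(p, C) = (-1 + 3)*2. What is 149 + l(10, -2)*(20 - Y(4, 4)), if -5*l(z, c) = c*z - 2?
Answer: 1097/5 ≈ 219.40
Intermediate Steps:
Y(p, C) = 4 (Y(p, C) = 2*2 = 4)
l(z, c) = 2/5 - c*z/5 (l(z, c) = -(c*z - 2)/5 = -(-2 + c*z)/5 = 2/5 - c*z/5)
149 + l(10, -2)*(20 - Y(4, 4)) = 149 + (2/5 - 1/5*(-2)*10)*(20 - 1*4) = 149 + (2/5 + 4)*(20 - 4) = 149 + (22/5)*16 = 149 + 352/5 = 1097/5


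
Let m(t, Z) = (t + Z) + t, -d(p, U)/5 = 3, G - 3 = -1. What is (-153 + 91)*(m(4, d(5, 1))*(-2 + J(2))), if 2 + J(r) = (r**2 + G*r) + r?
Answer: 2604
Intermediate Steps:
G = 2 (G = 3 - 1 = 2)
d(p, U) = -15 (d(p, U) = -5*3 = -15)
J(r) = -2 + r**2 + 3*r (J(r) = -2 + ((r**2 + 2*r) + r) = -2 + (r**2 + 3*r) = -2 + r**2 + 3*r)
m(t, Z) = Z + 2*t (m(t, Z) = (Z + t) + t = Z + 2*t)
(-153 + 91)*(m(4, d(5, 1))*(-2 + J(2))) = (-153 + 91)*((-15 + 2*4)*(-2 + (-2 + 2**2 + 3*2))) = -62*(-15 + 8)*(-2 + (-2 + 4 + 6)) = -(-434)*(-2 + 8) = -(-434)*6 = -62*(-42) = 2604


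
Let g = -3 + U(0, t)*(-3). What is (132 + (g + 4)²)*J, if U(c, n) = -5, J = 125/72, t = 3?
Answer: 12125/18 ≈ 673.61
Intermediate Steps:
J = 125/72 (J = 125*(1/72) = 125/72 ≈ 1.7361)
g = 12 (g = -3 - 5*(-3) = -3 + 15 = 12)
(132 + (g + 4)²)*J = (132 + (12 + 4)²)*(125/72) = (132 + 16²)*(125/72) = (132 + 256)*(125/72) = 388*(125/72) = 12125/18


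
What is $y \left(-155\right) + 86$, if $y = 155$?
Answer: $-23939$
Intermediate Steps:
$y \left(-155\right) + 86 = 155 \left(-155\right) + 86 = -24025 + 86 = -23939$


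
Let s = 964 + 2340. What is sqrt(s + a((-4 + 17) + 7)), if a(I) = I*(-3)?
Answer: 2*sqrt(811) ≈ 56.956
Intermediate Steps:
a(I) = -3*I
s = 3304
sqrt(s + a((-4 + 17) + 7)) = sqrt(3304 - 3*((-4 + 17) + 7)) = sqrt(3304 - 3*(13 + 7)) = sqrt(3304 - 3*20) = sqrt(3304 - 60) = sqrt(3244) = 2*sqrt(811)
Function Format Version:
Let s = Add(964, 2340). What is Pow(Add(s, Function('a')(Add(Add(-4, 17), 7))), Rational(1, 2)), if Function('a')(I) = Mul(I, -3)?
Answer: Mul(2, Pow(811, Rational(1, 2))) ≈ 56.956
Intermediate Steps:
Function('a')(I) = Mul(-3, I)
s = 3304
Pow(Add(s, Function('a')(Add(Add(-4, 17), 7))), Rational(1, 2)) = Pow(Add(3304, Mul(-3, Add(Add(-4, 17), 7))), Rational(1, 2)) = Pow(Add(3304, Mul(-3, Add(13, 7))), Rational(1, 2)) = Pow(Add(3304, Mul(-3, 20)), Rational(1, 2)) = Pow(Add(3304, -60), Rational(1, 2)) = Pow(3244, Rational(1, 2)) = Mul(2, Pow(811, Rational(1, 2)))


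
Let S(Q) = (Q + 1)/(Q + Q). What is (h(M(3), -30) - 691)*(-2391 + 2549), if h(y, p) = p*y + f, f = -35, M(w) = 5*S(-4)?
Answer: -247191/2 ≈ -1.2360e+5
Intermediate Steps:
S(Q) = (1 + Q)/(2*Q) (S(Q) = (1 + Q)/((2*Q)) = (1 + Q)*(1/(2*Q)) = (1 + Q)/(2*Q))
M(w) = 15/8 (M(w) = 5*((½)*(1 - 4)/(-4)) = 5*((½)*(-¼)*(-3)) = 5*(3/8) = 15/8)
h(y, p) = -35 + p*y (h(y, p) = p*y - 35 = -35 + p*y)
(h(M(3), -30) - 691)*(-2391 + 2549) = ((-35 - 30*15/8) - 691)*(-2391 + 2549) = ((-35 - 225/4) - 691)*158 = (-365/4 - 691)*158 = -3129/4*158 = -247191/2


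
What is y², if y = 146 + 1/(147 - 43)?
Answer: 230584225/10816 ≈ 21319.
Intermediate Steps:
y = 15185/104 (y = 146 + 1/104 = 15185/104 ≈ 146.01)
y² = (15185/104)² = 230584225/10816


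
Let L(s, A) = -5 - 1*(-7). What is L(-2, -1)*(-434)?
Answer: -868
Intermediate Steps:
L(s, A) = 2 (L(s, A) = -5 + 7 = 2)
L(-2, -1)*(-434) = 2*(-434) = -868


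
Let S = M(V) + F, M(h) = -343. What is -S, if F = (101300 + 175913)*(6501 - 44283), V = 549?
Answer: 10473661909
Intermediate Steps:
F = -10473661566 (F = 277213*(-37782) = -10473661566)
S = -10473661909 (S = -343 - 10473661566 = -10473661909)
-S = -1*(-10473661909) = 10473661909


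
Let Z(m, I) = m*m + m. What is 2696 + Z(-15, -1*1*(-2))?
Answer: 2906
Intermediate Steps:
Z(m, I) = m + m**2 (Z(m, I) = m**2 + m = m + m**2)
2696 + Z(-15, -1*1*(-2)) = 2696 - 15*(1 - 15) = 2696 - 15*(-14) = 2696 + 210 = 2906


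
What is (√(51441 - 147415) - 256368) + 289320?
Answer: 32952 + I*√95974 ≈ 32952.0 + 309.8*I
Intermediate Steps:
(√(51441 - 147415) - 256368) + 289320 = (√(-95974) - 256368) + 289320 = (I*√95974 - 256368) + 289320 = (-256368 + I*√95974) + 289320 = 32952 + I*√95974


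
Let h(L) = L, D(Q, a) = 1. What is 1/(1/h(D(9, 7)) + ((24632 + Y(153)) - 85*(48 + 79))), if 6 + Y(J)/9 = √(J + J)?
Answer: 6892/94986935 - 27*√34/189973870 ≈ 7.1729e-5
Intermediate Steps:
Y(J) = -54 + 9*√2*√J (Y(J) = -54 + 9*√(J + J) = -54 + 9*√(2*J) = -54 + 9*(√2*√J) = -54 + 9*√2*√J)
1/(1/h(D(9, 7)) + ((24632 + Y(153)) - 85*(48 + 79))) = 1/(1/1 + ((24632 + (-54 + 9*√2*√153)) - 85*(48 + 79))) = 1/(1 + ((24632 + (-54 + 9*√2*(3*√17))) - 85*127)) = 1/(1 + ((24632 + (-54 + 27*√34)) - 10795)) = 1/(1 + ((24578 + 27*√34) - 10795)) = 1/(1 + (13783 + 27*√34)) = 1/(13784 + 27*√34)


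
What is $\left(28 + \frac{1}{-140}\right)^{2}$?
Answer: $\frac{15358561}{19600} \approx 783.6$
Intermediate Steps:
$\left(28 + \frac{1}{-140}\right)^{2} = \left(28 - \frac{1}{140}\right)^{2} = \left(\frac{3919}{140}\right)^{2} = \frac{15358561}{19600}$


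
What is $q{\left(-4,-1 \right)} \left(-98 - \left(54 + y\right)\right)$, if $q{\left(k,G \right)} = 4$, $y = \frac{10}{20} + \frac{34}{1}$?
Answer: $-746$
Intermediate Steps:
$y = \frac{69}{2}$ ($y = 10 \cdot \frac{1}{20} + 34 \cdot 1 = \frac{1}{2} + 34 = \frac{69}{2} \approx 34.5$)
$q{\left(-4,-1 \right)} \left(-98 - \left(54 + y\right)\right) = 4 \left(-98 - \frac{177}{2}\right) = 4 \left(- \frac{373}{2}\right) = -746$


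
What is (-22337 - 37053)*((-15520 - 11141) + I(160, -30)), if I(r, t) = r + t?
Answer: 1575676090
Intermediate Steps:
(-22337 - 37053)*((-15520 - 11141) + I(160, -30)) = (-22337 - 37053)*((-15520 - 11141) + (160 - 30)) = -59390*(-26661 + 130) = -59390*(-26531) = 1575676090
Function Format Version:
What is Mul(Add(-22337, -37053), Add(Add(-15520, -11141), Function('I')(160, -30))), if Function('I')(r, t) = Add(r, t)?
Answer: 1575676090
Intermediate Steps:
Mul(Add(-22337, -37053), Add(Add(-15520, -11141), Function('I')(160, -30))) = Mul(Add(-22337, -37053), Add(Add(-15520, -11141), Add(160, -30))) = Mul(-59390, Add(-26661, 130)) = Mul(-59390, -26531) = 1575676090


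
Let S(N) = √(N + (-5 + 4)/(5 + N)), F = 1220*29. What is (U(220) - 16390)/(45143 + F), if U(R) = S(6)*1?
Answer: -16390/80523 + √715/885753 ≈ -0.20351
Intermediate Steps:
F = 35380
S(N) = √(N - 1/(5 + N))
U(R) = √715/11 (U(R) = √((-1 + 6*(5 + 6))/(5 + 6))*1 = √((-1 + 6*11)/11)*1 = √((-1 + 66)/11)*1 = √((1/11)*65)*1 = √(65/11)*1 = (√715/11)*1 = √715/11)
(U(220) - 16390)/(45143 + F) = (√715/11 - 16390)/(45143 + 35380) = (-16390 + √715/11)/80523 = (-16390 + √715/11)*(1/80523) = -16390/80523 + √715/885753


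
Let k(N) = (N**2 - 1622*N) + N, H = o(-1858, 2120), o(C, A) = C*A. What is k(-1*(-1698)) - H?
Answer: 4069706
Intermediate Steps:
o(C, A) = A*C
H = -3938960 (H = 2120*(-1858) = -3938960)
k(N) = N**2 - 1621*N
k(-1*(-1698)) - H = (-1*(-1698))*(-1621 - 1*(-1698)) - 1*(-3938960) = 1698*(-1621 + 1698) + 3938960 = 1698*77 + 3938960 = 130746 + 3938960 = 4069706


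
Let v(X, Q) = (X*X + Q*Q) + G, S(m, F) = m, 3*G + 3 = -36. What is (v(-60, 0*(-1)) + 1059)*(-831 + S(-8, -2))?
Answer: -3897994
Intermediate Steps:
G = -13 (G = -1 + (⅓)*(-36) = -1 - 12 = -13)
v(X, Q) = -13 + Q² + X² (v(X, Q) = (X*X + Q*Q) - 13 = (X² + Q²) - 13 = (Q² + X²) - 13 = -13 + Q² + X²)
(v(-60, 0*(-1)) + 1059)*(-831 + S(-8, -2)) = ((-13 + (0*(-1))² + (-60)²) + 1059)*(-831 - 8) = ((-13 + 0² + 3600) + 1059)*(-839) = ((-13 + 0 + 3600) + 1059)*(-839) = (3587 + 1059)*(-839) = 4646*(-839) = -3897994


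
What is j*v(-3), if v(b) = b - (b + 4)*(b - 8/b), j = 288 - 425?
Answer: 1096/3 ≈ 365.33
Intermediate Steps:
j = -137
v(b) = b - (4 + b)*(b - 8/b)
j*v(-3) = -137*(8 - 1*(-3)² - 3*(-3) + 32/(-3)) = -137*(8 - 1*9 + 9 + 32*(-⅓)) = -137*(8 - 9 + 9 - 32/3) = -137*(-8/3) = 1096/3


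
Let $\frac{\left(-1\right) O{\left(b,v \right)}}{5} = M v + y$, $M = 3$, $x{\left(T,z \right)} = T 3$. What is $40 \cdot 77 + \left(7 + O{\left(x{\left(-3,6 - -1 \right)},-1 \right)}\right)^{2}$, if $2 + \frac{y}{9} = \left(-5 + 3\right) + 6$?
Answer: $7704$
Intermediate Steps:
$x{\left(T,z \right)} = 3 T$
$y = 18$ ($y = -18 + 9 \left(\left(-5 + 3\right) + 6\right) = -18 + 9 \left(-2 + 6\right) = -18 + 9 \cdot 4 = -18 + 36 = 18$)
$O{\left(b,v \right)} = -90 - 15 v$ ($O{\left(b,v \right)} = - 5 \left(3 v + 18\right) = - 5 \left(18 + 3 v\right) = -90 - 15 v$)
$40 \cdot 77 + \left(7 + O{\left(x{\left(-3,6 - -1 \right)},-1 \right)}\right)^{2} = 40 \cdot 77 + \left(7 - 75\right)^{2} = 3080 + \left(7 + \left(-90 + 15\right)\right)^{2} = 3080 + \left(7 - 75\right)^{2} = 3080 + \left(-68\right)^{2} = 3080 + 4624 = 7704$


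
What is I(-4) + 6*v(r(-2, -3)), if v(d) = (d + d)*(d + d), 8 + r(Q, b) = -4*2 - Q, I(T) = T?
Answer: 4700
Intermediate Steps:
r(Q, b) = -16 - Q (r(Q, b) = -8 + (-4*2 - Q) = -8 + (-8 - Q) = -16 - Q)
v(d) = 4*d**2 (v(d) = (2*d)*(2*d) = 4*d**2)
I(-4) + 6*v(r(-2, -3)) = -4 + 6*(4*(-16 - 1*(-2))**2) = -4 + 6*(4*(-16 + 2)**2) = -4 + 6*(4*(-14)**2) = -4 + 6*(4*196) = -4 + 6*784 = -4 + 4704 = 4700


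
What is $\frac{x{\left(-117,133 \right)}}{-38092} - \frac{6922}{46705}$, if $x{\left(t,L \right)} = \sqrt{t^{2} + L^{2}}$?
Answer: $- \frac{6922}{46705} - \frac{\sqrt{31378}}{38092} \approx -0.15286$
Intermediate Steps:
$x{\left(t,L \right)} = \sqrt{L^{2} + t^{2}}$
$\frac{x{\left(-117,133 \right)}}{-38092} - \frac{6922}{46705} = \frac{\sqrt{133^{2} + \left(-117\right)^{2}}}{-38092} - \frac{6922}{46705} = \sqrt{17689 + 13689} \left(- \frac{1}{38092}\right) - \frac{6922}{46705} = \sqrt{31378} \left(- \frac{1}{38092}\right) - \frac{6922}{46705} = - \frac{\sqrt{31378}}{38092} - \frac{6922}{46705} = - \frac{6922}{46705} - \frac{\sqrt{31378}}{38092}$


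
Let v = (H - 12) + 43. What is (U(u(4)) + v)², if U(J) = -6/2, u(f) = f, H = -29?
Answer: 1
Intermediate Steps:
v = 2 (v = (-29 - 12) + 43 = -41 + 43 = 2)
U(J) = -3 (U(J) = -6*½ = -3)
(U(u(4)) + v)² = (-3 + 2)² = (-1)² = 1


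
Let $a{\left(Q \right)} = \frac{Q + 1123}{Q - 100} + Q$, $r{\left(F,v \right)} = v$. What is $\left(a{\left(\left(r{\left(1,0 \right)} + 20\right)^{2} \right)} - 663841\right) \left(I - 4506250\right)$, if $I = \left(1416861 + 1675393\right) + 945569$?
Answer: $\frac{93231389777779}{300} \approx 3.1077 \cdot 10^{11}$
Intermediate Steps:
$a{\left(Q \right)} = Q + \frac{1123 + Q}{-100 + Q}$ ($a{\left(Q \right)} = \frac{1123 + Q}{-100 + Q} + Q = Q + \frac{1123 + Q}{-100 + Q}$)
$I = 4037823$ ($I = 3092254 + 945569 = 4037823$)
$\left(a{\left(\left(r{\left(1,0 \right)} + 20\right)^{2} \right)} - 663841\right) \left(I - 4506250\right) = \left(\frac{1123 + \left(\left(0 + 20\right)^{2}\right)^{2} - 99 \left(0 + 20\right)^{2}}{-100 + \left(0 + 20\right)^{2}} - 663841\right) \left(4037823 - 4506250\right) = \left(\frac{1123 + \left(20^{2}\right)^{2} - 99 \cdot 20^{2}}{-100 + 20^{2}} - 663841\right) \left(-468427\right) = \left(\frac{1123 + 400^{2} - 39600}{-100 + 400} - 663841\right) \left(-468427\right) = \left(\frac{1123 + 160000 - 39600}{300} - 663841\right) \left(-468427\right) = \left(\frac{1}{300} \cdot 121523 - 663841\right) \left(-468427\right) = \left(\frac{121523}{300} - 663841\right) \left(-468427\right) = \left(- \frac{199030777}{300}\right) \left(-468427\right) = \frac{93231389777779}{300}$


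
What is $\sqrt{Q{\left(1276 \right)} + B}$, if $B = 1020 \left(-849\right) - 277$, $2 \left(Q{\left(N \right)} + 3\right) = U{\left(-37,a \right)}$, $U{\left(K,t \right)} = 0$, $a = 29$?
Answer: $2 i \sqrt{216565} \approx 930.73 i$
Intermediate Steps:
$Q{\left(N \right)} = -3$ ($Q{\left(N \right)} = -3 + \frac{1}{2} \cdot 0 = -3 + 0 = -3$)
$B = -866257$ ($B = -865980 - 277 = -866257$)
$\sqrt{Q{\left(1276 \right)} + B} = \sqrt{-3 - 866257} = \sqrt{-866260} = 2 i \sqrt{216565}$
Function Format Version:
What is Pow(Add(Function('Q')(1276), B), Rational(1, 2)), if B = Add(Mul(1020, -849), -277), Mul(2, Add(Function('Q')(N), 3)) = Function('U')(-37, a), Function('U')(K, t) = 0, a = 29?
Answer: Mul(2, I, Pow(216565, Rational(1, 2))) ≈ Mul(930.73, I)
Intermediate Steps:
Function('Q')(N) = -3 (Function('Q')(N) = Add(-3, Mul(Rational(1, 2), 0)) = Add(-3, 0) = -3)
B = -866257 (B = Add(-865980, -277) = -866257)
Pow(Add(Function('Q')(1276), B), Rational(1, 2)) = Pow(Add(-3, -866257), Rational(1, 2)) = Pow(-866260, Rational(1, 2)) = Mul(2, I, Pow(216565, Rational(1, 2)))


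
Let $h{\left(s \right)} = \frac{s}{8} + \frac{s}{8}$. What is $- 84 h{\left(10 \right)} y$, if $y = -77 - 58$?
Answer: $28350$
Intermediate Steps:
$y = -135$
$h{\left(s \right)} = \frac{s}{4}$ ($h{\left(s \right)} = s \frac{1}{8} + s \frac{1}{8} = \frac{s}{8} + \frac{s}{8} = \frac{s}{4}$)
$- 84 h{\left(10 \right)} y = - 84 \cdot \frac{1}{4} \cdot 10 \left(-135\right) = \left(-84\right) \frac{5}{2} \left(-135\right) = \left(-210\right) \left(-135\right) = 28350$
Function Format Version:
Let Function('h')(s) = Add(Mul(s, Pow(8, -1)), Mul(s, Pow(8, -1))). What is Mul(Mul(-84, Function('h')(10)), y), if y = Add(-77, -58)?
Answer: 28350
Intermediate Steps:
y = -135
Function('h')(s) = Mul(Rational(1, 4), s) (Function('h')(s) = Add(Mul(s, Rational(1, 8)), Mul(s, Rational(1, 8))) = Add(Mul(Rational(1, 8), s), Mul(Rational(1, 8), s)) = Mul(Rational(1, 4), s))
Mul(Mul(-84, Function('h')(10)), y) = Mul(Mul(-84, Mul(Rational(1, 4), 10)), -135) = Mul(Mul(-84, Rational(5, 2)), -135) = Mul(-210, -135) = 28350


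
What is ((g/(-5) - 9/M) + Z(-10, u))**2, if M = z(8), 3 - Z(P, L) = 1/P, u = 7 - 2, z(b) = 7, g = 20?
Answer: 23409/4900 ≈ 4.7773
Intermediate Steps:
u = 5
Z(P, L) = 3 - 1/P
M = 7
((g/(-5) - 9/M) + Z(-10, u))**2 = ((20/(-5) - 9/7) + (3 - 1/(-10)))**2 = ((20*(-1/5) - 9*1/7) + (3 - 1*(-1/10)))**2 = ((-4 - 9/7) + (3 + 1/10))**2 = (-37/7 + 31/10)**2 = (-153/70)**2 = 23409/4900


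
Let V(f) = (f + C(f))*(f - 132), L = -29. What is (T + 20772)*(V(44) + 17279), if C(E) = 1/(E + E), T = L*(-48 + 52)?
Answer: 276914336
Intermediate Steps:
T = -116 (T = -29*(-48 + 52) = -29*4 = -116)
C(E) = 1/(2*E)
V(f) = (-132 + f)*(f + 1/(2*f)) (V(f) = (f + 1/(2*f))*(f - 132) = (f + 1/(2*f))*(-132 + f) = (-132 + f)*(f + 1/(2*f)))
(T + 20772)*(V(44) + 17279) = (-116 + 20772)*((1/2 + 44**2 - 132*44 - 66/44) + 17279) = 20656*((1/2 + 1936 - 5808 - 66*1/44) + 17279) = 20656*((1/2 + 1936 - 5808 - 3/2) + 17279) = 20656*(-3873 + 17279) = 20656*13406 = 276914336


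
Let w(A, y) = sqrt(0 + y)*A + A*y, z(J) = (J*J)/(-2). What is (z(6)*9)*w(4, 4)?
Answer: -3888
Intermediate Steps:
z(J) = -J**2/2 (z(J) = J**2*(-1/2) = -J**2/2)
w(A, y) = A*y + A*sqrt(y) (w(A, y) = sqrt(y)*A + A*y = A*sqrt(y) + A*y = A*y + A*sqrt(y))
(z(6)*9)*w(4, 4) = (-1/2*6**2*9)*(4*(4 + sqrt(4))) = (-1/2*36*9)*(4*(4 + 2)) = (-18*9)*(4*6) = -162*24 = -3888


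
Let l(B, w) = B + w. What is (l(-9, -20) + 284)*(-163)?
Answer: -41565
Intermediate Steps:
(l(-9, -20) + 284)*(-163) = ((-9 - 20) + 284)*(-163) = (-29 + 284)*(-163) = 255*(-163) = -41565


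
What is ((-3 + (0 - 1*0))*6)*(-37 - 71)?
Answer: 1944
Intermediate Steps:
((-3 + (0 - 1*0))*6)*(-37 - 71) = ((-3 + (0 + 0))*6)*(-108) = ((-3 + 0)*6)*(-108) = -3*6*(-108) = -18*(-108) = 1944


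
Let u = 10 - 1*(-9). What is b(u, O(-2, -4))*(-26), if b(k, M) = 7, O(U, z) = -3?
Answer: -182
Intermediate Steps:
u = 19 (u = 10 + 9 = 19)
b(u, O(-2, -4))*(-26) = 7*(-26) = -182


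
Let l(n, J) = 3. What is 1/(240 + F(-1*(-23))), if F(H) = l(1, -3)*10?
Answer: 1/270 ≈ 0.0037037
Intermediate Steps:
F(H) = 30 (F(H) = 3*10 = 30)
1/(240 + F(-1*(-23))) = 1/(240 + 30) = 1/270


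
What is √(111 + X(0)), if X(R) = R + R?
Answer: √111 ≈ 10.536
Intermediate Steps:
X(R) = 2*R
√(111 + X(0)) = √(111 + 2*0) = √(111 + 0) = √111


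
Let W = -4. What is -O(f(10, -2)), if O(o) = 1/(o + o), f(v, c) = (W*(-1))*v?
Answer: -1/80 ≈ -0.012500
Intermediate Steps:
f(v, c) = 4*v (f(v, c) = (-4*(-1))*v = 4*v)
O(o) = 1/(2*o)
-O(f(10, -2)) = -1/(2*(4*10)) = -1/(2*40) = -1*1/80 = -1/80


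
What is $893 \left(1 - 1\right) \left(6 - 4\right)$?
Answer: $0$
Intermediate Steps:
$893 \left(1 - 1\right) \left(6 - 4\right) = 893 \cdot 0 \cdot 2 = 893 \cdot 0 = 0$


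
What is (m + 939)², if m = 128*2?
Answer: 1428025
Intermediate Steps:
m = 256
(m + 939)² = (256 + 939)² = 1195² = 1428025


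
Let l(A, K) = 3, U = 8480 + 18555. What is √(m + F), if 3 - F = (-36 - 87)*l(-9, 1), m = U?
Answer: √27407 ≈ 165.55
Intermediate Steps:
U = 27035
m = 27035
F = 372 (F = 3 - (-36 - 87)*3 = 3 - (-123)*3 = 3 - 1*(-369) = 3 + 369 = 372)
√(m + F) = √(27035 + 372) = √27407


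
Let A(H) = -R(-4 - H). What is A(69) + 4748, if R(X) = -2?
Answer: 4750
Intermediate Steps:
A(H) = 2 (A(H) = -1*(-2) = 2)
A(69) + 4748 = 2 + 4748 = 4750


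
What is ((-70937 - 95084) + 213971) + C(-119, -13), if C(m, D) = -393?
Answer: 47557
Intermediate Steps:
((-70937 - 95084) + 213971) + C(-119, -13) = ((-70937 - 95084) + 213971) - 393 = (-166021 + 213971) - 393 = 47950 - 393 = 47557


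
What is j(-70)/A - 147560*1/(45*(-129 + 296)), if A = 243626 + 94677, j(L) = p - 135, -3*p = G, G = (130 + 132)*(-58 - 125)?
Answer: -9960180095/508469409 ≈ -19.589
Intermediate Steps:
G = -47946 (G = 262*(-183) = -47946)
p = 15982 (p = -1/3*(-47946) = 15982)
j(L) = 15847 (j(L) = 15982 - 135 = 15847)
A = 338303
j(-70)/A - 147560*1/(45*(-129 + 296)) = 15847/338303 - 147560*1/(45*(-129 + 296)) = 15847*(1/338303) - 147560/(167*45) = 15847/338303 - 147560/7515 = 15847/338303 - 147560*1/7515 = 15847/338303 - 29512/1503 = -9960180095/508469409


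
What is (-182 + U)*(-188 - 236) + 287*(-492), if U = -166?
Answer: 6348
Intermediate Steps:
(-182 + U)*(-188 - 236) + 287*(-492) = (-182 - 166)*(-188 - 236) + 287*(-492) = -348*(-424) - 141204 = 147552 - 141204 = 6348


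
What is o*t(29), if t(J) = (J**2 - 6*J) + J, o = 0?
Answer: 0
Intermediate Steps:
t(J) = J**2 - 5*J
o*t(29) = 0*(29*(-5 + 29)) = 0*(29*24) = 0*696 = 0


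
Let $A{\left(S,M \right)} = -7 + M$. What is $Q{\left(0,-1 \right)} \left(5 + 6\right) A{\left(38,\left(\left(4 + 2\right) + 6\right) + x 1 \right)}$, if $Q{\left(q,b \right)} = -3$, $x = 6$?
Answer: $-363$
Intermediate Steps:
$Q{\left(0,-1 \right)} \left(5 + 6\right) A{\left(38,\left(\left(4 + 2\right) + 6\right) + x 1 \right)} = - 3 \left(5 + 6\right) \left(-7 + \left(\left(\left(4 + 2\right) + 6\right) + 6 \cdot 1\right)\right) = \left(-3\right) 11 \left(-7 + \left(\left(6 + 6\right) + 6\right)\right) = - 33 \left(-7 + \left(12 + 6\right)\right) = - 33 \left(-7 + 18\right) = \left(-33\right) 11 = -363$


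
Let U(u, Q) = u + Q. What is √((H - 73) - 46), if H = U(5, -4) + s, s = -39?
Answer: I*√157 ≈ 12.53*I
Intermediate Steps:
U(u, Q) = Q + u
H = -38 (H = (-4 + 5) - 39 = 1 - 39 = -38)
√((H - 73) - 46) = √((-38 - 73) - 46) = √(-111 - 46) = √(-157) = I*√157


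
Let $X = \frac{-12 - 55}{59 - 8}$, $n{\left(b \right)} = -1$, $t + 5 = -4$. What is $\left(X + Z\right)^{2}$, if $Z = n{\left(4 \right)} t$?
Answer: $\frac{153664}{2601} \approx 59.079$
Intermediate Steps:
$t = -9$ ($t = -5 - 4 = -9$)
$X = - \frac{67}{51} \approx -1.3137$
$Z = 9$ ($Z = \left(-1\right) \left(-9\right) = 9$)
$\left(X + Z\right)^{2} = \left(- \frac{67}{51} + 9\right)^{2} = \left(\frac{392}{51}\right)^{2} = \frac{153664}{2601}$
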